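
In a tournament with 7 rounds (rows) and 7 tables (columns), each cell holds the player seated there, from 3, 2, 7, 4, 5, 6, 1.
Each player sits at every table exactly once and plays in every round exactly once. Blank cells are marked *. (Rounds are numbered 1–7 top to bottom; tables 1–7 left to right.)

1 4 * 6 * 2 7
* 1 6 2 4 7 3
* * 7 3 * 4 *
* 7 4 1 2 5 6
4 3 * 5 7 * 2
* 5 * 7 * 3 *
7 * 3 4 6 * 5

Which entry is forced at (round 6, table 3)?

Round 1, table 3: round 1 has {2, 7, 4, 6, 1} and table 3 has {3, 7, 4, 6}, leaving only 5.
Round 1, table 5: round 1 has {2, 7, 4, 5, 6, 1} and table 5 has {2, 7, 4, 6}, leaving only 3.
Round 2, table 1: round 2 has {3, 2, 7, 4, 6, 1} and table 1 has {7, 4, 1}, leaving only 5.
Round 3, table 7: round 3 has {3, 7, 4} and table 7 has {3, 2, 7, 5, 6}, leaving only 1.
Round 3, table 5: round 3 has {3, 7, 4, 1} and table 5 has {3, 2, 7, 4, 6}, leaving only 5.
Round 4, table 1: round 4 has {2, 7, 4, 5, 6, 1} and table 1 has {7, 4, 5, 1}, leaving only 3.
Round 5, table 3: round 5 has {3, 2, 7, 4, 5} and table 3 has {3, 7, 4, 5, 6}, leaving only 1.
Round 6 already has {3, 7, 5} and table 3 already has {3, 7, 4, 5, 6, 1}, so round 6, table 3 must be 2.

2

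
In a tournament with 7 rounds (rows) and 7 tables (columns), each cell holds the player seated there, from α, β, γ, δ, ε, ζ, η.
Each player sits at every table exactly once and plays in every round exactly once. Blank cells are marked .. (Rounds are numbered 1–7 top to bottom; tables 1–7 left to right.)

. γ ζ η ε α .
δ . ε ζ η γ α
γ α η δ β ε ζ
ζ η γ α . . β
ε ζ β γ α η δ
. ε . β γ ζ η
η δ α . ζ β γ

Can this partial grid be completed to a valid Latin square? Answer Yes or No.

No

Round 1, table 7: round 1 together with table 7 already contain {α, β, γ, δ, ε, ζ, η} — every symbol — so nothing can go there. The grid has no valid completion.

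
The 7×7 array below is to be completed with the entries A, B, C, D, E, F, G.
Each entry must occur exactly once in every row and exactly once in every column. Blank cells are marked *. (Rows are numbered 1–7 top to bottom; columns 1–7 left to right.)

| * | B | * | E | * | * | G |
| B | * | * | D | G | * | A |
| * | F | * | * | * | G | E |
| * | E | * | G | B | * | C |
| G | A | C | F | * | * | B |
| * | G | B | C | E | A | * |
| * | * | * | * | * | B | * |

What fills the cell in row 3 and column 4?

Row 2, column 2: row 2 has {A, B, D, G} and column 2 has {A, B, E, F, G}, leaving only C.
Row 5, column 5: row 5 has {A, B, C, F, G} and column 5 has {B, E, G}, leaving only D.
Row 5, column 6: row 5 has {A, B, C, D, F, G} and column 6 has {A, B, G}, leaving only E.
Row 2, column 6: row 2 has {A, B, C, D, G} and column 6 has {A, B, E, G}, leaving only F.
Row 2, column 3: row 2 has {A, B, C, D, F, G} and column 3 has {B, C}, leaving only E.
Row 4, column 6: row 4 has {B, C, E, G} and column 6 has {A, B, E, F, G}, leaving only D.
Row 1, column 6: row 1 has {B, E, G} and column 6 has {A, B, D, E, F, G}, leaving only C.
Row 7, column 2: row 7 has {B} and column 2 has {A, B, C, E, F, G}, leaving only D.
Row 7, column 4: row 7 has {B, D} and column 4 has {C, D, E, F, G}, leaving only A.
Row 3 already has {E, F, G} and column 4 already has {A, C, D, E, F, G}, so row 3, column 4 must be B.

B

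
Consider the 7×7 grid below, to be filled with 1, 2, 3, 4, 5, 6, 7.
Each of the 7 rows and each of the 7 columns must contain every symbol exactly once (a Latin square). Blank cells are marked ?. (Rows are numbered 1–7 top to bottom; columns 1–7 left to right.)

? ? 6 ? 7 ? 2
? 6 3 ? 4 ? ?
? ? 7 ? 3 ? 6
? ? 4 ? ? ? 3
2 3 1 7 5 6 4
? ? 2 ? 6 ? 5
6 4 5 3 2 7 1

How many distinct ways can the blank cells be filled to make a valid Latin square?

Row 1, column 1: eliminating its row and column leaves {1, 3, 4, 5}.
Row 1, column 2: eliminating its row and column leaves {1, 5}.
Row 1, column 4: eliminating its row and column leaves {1, 4, 5}.
Row 1, column 6: eliminating its row and column leaves {1, 3, 4, 5}.
Row 2, column 1: eliminating its row and column leaves {1, 5, 7}.
Row 2, column 4: eliminating its row and column leaves {1, 2, 5}.
Row 2, column 6: eliminating its row and column leaves {1, 2, 5}.
Row 2, column 7: eliminating its row and column leaves {7}.
Row 3, column 1: eliminating its row and column leaves {1, 4, 5}.
Row 3, column 2: eliminating its row and column leaves {1, 2, 5}.
Row 3, column 4: eliminating its row and column leaves {1, 2, 4, 5}.
Row 3, column 6: eliminating its row and column leaves {1, 2, 4, 5}.
Row 4, column 1: eliminating its row and column leaves {1, 5, 7}.
Row 4, column 2: eliminating its row and column leaves {1, 2, 5, 7}.
Row 4, column 4: eliminating its row and column leaves {1, 2, 5, 6}.
Row 4, column 5: eliminating its row and column leaves {1}.
Row 4, column 6: eliminating its row and column leaves {1, 2, 5}.
Row 6, column 1: eliminating its row and column leaves {1, 3, 4, 7}.
Row 6, column 2: eliminating its row and column leaves {1, 7}.
Row 6, column 4: eliminating its row and column leaves {1, 4}.
Row 6, column 6: eliminating its row and column leaves {1, 3, 4}.
Enumerating the assignments across these blanks that avoid any row or column repeat gives 19 completions.

19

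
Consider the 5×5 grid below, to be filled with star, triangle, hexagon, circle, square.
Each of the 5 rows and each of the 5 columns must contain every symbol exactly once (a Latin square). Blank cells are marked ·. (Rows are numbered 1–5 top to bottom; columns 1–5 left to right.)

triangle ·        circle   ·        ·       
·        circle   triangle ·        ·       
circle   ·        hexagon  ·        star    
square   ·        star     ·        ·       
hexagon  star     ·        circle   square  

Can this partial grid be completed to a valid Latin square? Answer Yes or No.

No

Row 5, column 3: row 5 together with column 3 already contain {star, triangle, hexagon, circle, square} — every symbol — so nothing can go there. The grid has no valid completion.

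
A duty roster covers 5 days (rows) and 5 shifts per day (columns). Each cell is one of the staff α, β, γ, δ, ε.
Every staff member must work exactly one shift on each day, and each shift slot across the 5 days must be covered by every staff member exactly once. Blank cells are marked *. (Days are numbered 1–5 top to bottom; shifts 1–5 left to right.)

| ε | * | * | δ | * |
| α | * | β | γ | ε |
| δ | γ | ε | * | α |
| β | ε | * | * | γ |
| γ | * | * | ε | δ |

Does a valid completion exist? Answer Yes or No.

Yes

No day or shift among the givens repeats a symbol, and propagating forced cells runs into no contradiction.
One valid completion exists (for instance, ε α γ δ β / α δ β γ ε / δ γ ε β α / β ε δ α γ / γ β α ε δ).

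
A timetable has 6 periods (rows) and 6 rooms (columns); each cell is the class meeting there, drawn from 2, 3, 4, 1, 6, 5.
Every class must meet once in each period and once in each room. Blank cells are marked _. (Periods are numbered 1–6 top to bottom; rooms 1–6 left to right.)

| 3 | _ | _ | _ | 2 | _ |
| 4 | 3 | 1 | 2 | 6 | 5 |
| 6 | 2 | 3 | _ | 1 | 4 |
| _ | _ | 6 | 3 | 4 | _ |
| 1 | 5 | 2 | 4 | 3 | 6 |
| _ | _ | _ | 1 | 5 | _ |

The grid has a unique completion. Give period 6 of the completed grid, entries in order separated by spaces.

2 6 4 1 5 3

Period 6, room 1: period 6 has {1, 5} and room 1 has {3, 4, 1, 6}, leaving only 2.
Period 6, room 3: period 6 has {2, 1, 5} and room 3 has {2, 3, 1, 6}, leaving only 4.
Period 6, room 2: period 6 has {2, 4, 1, 5} and room 2 has {2, 3, 5}, leaving only 6.
Period 6, room 6: period 6 has {2, 4, 1, 6, 5} and room 6 has {4, 6, 5}, leaving only 3.
So period 6 reads: 2 6 4 1 5 3.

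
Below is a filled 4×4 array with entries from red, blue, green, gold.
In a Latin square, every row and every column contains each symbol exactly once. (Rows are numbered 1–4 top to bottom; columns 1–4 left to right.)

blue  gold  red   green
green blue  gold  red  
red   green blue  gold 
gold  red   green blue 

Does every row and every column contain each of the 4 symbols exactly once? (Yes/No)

Each row is a permutation of the 4 symbols, and so is each column.

Yes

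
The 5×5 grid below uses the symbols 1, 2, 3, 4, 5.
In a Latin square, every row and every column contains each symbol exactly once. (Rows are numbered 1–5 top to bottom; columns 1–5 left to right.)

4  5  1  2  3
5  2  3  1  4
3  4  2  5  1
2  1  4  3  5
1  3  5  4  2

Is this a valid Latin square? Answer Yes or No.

Each row is a permutation of the 5 symbols, and so is each column.

Yes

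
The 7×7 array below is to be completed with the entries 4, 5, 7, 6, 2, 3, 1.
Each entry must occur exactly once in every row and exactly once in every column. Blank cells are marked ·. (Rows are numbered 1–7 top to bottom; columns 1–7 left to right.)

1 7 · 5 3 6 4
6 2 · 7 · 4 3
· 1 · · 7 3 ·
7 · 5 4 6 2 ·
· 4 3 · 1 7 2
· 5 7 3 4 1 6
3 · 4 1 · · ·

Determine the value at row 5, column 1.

5

Row 5 already has {4, 7, 2, 3, 1} and column 1 already has {7, 6, 3, 1}, so row 5, column 1 must be 5.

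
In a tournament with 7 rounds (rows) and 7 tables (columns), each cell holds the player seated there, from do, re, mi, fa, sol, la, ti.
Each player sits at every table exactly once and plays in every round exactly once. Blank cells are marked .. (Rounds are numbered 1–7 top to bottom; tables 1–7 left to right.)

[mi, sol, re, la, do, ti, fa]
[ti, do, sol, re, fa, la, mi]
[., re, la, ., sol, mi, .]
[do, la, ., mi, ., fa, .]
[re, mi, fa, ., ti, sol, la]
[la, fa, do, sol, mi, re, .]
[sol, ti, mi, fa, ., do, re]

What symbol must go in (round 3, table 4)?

ti

Round 3, table 1: round 3 has {re, mi, sol, la} and table 1 has {do, re, mi, sol, la, ti}, leaving only fa.
Round 4, table 3: round 4 has {do, mi, fa, la} and table 3 has {do, re, mi, fa, sol, la}, leaving only ti.
Round 4, table 5: round 4 has {do, mi, fa, la, ti} and table 5 has {do, mi, fa, sol, ti}, leaving only re.
Round 4, table 7: round 4 has {do, re, mi, fa, la, ti} and table 7 has {re, mi, fa, la}, leaving only sol.
Round 5, table 4: round 5 has {re, mi, fa, sol, la, ti} and table 4 has {re, mi, fa, sol, la}, leaving only do.
Round 3 already has {re, mi, fa, sol, la} and table 4 already has {do, re, mi, fa, sol, la}, so round 3, table 4 must be ti.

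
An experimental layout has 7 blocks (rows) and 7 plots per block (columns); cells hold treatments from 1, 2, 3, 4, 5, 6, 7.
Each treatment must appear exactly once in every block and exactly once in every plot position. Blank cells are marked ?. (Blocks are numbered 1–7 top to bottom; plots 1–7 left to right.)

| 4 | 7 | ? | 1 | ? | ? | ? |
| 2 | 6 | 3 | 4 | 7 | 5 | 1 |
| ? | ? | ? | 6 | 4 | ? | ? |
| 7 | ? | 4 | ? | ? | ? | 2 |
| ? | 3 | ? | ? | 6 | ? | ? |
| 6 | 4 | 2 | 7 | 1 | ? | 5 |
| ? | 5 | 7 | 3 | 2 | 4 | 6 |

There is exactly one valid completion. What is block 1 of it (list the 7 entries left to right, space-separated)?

4 7 6 1 5 2 3

Block 1, plot 7: block 1 has {1, 4, 7} and plot 7 has {1, 2, 5, 6}, leaving only 3.
Block 1, plot 5: block 1 has {1, 3, 4, 7} and plot 5 has {1, 2, 4, 6, 7}, leaving only 5.
Block 1, plot 3: block 1 has {1, 3, 4, 5, 7} and plot 3 has {2, 3, 4, 7}, leaving only 6.
Block 1, plot 6: block 1 has {1, 3, 4, 5, 6, 7} and plot 6 has {4, 5}, leaving only 2.
So block 1 reads: 4 7 6 1 5 2 3.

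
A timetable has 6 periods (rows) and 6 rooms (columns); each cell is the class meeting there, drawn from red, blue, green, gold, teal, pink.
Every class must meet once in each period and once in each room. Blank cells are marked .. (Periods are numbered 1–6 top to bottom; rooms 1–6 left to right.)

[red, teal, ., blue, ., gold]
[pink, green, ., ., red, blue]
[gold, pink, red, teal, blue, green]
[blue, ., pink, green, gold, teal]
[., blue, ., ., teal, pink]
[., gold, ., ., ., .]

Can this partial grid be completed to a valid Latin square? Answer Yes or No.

Yes

No period or room among the givens repeats a symbol, and propagating forced cells runs into no contradiction.
One valid completion exists (for instance, red teal green blue pink gold / pink green teal gold red blue / gold pink red teal blue green / blue red pink green gold teal / green blue gold red teal pink / teal gold blue pink green red).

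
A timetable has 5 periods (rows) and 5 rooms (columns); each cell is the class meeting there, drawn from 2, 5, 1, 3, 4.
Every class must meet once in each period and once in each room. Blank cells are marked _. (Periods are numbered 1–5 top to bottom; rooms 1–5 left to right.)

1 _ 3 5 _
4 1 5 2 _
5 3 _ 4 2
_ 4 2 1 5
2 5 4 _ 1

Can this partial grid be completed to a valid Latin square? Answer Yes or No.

Yes

No period or room among the givens repeats a symbol, and propagating forced cells runs into no contradiction.
One valid completion exists (for instance, 1 2 3 5 4 / 4 1 5 2 3 / 5 3 1 4 2 / 3 4 2 1 5 / 2 5 4 3 1).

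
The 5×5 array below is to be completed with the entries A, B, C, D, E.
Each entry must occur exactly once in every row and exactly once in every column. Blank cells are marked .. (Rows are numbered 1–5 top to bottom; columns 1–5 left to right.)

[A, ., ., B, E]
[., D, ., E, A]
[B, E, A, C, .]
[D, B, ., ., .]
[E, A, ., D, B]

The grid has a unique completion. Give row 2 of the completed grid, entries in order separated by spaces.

Row 2, column 1: row 2 has {A, D, E} and column 1 has {A, B, D, E}, leaving only C.
Row 2, column 3: row 2 has {A, C, D, E} and column 3 has {A}, leaving only B.
So row 2 reads: C D B E A.

C D B E A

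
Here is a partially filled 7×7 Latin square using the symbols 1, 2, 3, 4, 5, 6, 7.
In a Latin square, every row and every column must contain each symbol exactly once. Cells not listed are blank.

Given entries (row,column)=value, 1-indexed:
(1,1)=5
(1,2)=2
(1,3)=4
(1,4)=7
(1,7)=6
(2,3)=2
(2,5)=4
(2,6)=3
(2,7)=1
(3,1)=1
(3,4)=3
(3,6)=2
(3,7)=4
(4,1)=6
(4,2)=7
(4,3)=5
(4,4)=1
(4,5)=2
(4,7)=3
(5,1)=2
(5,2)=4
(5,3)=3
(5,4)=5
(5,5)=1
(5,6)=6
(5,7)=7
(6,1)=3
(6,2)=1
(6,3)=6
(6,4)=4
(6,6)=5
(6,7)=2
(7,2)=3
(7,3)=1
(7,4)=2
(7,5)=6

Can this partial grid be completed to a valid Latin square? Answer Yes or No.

Yes

No row or column among the givens repeats a symbol, and propagating forced cells runs into no contradiction.
One valid completion exists (for instance, 5 2 4 7 3 1 6 / 7 5 2 6 4 3 1 / 1 6 7 3 5 2 4 / 6 7 5 1 2 4 3 / 2 4 3 5 1 6 7 / 3 1 6 4 7 5 2 / 4 3 1 2 6 7 5).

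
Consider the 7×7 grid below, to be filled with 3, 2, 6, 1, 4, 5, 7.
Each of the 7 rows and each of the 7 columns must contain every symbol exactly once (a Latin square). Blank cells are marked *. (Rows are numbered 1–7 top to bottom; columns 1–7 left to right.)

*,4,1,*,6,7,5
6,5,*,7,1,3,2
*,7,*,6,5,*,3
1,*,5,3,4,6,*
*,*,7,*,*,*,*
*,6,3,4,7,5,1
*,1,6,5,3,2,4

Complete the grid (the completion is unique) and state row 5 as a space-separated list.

Row 5, column 5: row 5 has {7} and column 5 has {3, 6, 1, 4, 5, 7}, leaving only 2.
Row 5, column 2: row 5 has {2, 7} and column 2 has {6, 1, 4, 5, 7}, leaving only 3.
Row 5, column 4: row 5 has {3, 2, 7} and column 4 has {3, 6, 4, 5, 7}, leaving only 1.
Row 5, column 6: row 5 has {3, 2, 1, 7} and column 6 has {3, 2, 6, 5, 7}, leaving only 4.
Row 5, column 1: row 5 has {3, 2, 1, 4, 7} and column 1 has {6, 1}, leaving only 5.
Row 5, column 7: row 5 has {3, 2, 1, 4, 5, 7} and column 7 has {3, 2, 1, 4, 5}, leaving only 6.
So row 5 reads: 5 3 7 1 2 4 6.

5 3 7 1 2 4 6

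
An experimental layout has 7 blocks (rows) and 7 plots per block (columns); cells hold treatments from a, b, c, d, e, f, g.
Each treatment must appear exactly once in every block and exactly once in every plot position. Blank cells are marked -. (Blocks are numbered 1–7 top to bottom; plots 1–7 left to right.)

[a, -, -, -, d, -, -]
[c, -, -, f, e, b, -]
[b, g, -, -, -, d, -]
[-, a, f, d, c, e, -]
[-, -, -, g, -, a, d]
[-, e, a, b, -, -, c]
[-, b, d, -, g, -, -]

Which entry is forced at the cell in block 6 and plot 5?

f

Block 6 already has {a, b, c, e} and plot 5 already has {c, d, e, g}, so block 6, plot 5 must be f.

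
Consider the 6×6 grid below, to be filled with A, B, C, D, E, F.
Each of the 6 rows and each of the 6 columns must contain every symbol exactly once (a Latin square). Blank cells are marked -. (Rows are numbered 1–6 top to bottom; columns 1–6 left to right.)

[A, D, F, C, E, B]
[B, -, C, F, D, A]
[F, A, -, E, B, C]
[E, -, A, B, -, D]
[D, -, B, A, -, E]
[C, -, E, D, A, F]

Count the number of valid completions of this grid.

2

Row 2, column 2: eliminating its row and column leaves {E}.
Row 3, column 3: eliminating its row and column leaves {D}.
Row 4, column 2: eliminating its row and column leaves {C, F}.
Row 4, column 5: eliminating its row and column leaves {C, F}.
Row 5, column 2: eliminating its row and column leaves {C, F}.
Row 5, column 5: eliminating its row and column leaves {C, F}.
Row 6, column 2: eliminating its row and column leaves {B}.
Enumerating the assignments across these blanks that avoid any row or column repeat gives 2 completions.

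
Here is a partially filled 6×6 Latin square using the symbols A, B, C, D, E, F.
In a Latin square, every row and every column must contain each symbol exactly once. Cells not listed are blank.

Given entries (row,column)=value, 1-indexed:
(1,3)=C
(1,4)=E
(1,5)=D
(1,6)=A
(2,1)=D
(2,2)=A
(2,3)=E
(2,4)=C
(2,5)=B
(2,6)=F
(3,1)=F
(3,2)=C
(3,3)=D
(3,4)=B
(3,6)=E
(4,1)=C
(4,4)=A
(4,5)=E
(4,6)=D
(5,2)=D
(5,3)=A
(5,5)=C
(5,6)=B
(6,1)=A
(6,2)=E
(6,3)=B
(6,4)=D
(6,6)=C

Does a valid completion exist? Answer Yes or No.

Yes

No row or column among the givens repeats a symbol, and propagating forced cells runs into no contradiction.
One valid completion exists (for instance, B F C E D A / D A E C B F / F C D B A E / C B F A E D / E D A F C B / A E B D F C).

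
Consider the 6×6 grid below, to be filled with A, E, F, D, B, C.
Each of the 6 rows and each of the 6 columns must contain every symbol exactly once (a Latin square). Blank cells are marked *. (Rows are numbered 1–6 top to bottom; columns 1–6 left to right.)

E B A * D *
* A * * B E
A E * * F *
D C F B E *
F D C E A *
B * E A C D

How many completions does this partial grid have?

1

Row 1, column 4: eliminating its row and column leaves {F, C}.
Row 1, column 6: eliminating its row and column leaves {F, C}.
Row 2, column 1: eliminating its row and column leaves {C}.
Row 2, column 3: eliminating its row and column leaves {D}.
Row 2, column 4: eliminating its row and column leaves {F, D, C}.
Row 3, column 3: eliminating its row and column leaves {D, B}.
Row 3, column 4: eliminating its row and column leaves {D, C}.
Row 3, column 6: eliminating its row and column leaves {B, C}.
Row 4, column 6: eliminating its row and column leaves {A}.
Row 5, column 6: eliminating its row and column leaves {B}.
Row 6, column 2: eliminating its row and column leaves {F}.
Only one assignment across all blanks avoids any row or column repeat, giving 1 completion.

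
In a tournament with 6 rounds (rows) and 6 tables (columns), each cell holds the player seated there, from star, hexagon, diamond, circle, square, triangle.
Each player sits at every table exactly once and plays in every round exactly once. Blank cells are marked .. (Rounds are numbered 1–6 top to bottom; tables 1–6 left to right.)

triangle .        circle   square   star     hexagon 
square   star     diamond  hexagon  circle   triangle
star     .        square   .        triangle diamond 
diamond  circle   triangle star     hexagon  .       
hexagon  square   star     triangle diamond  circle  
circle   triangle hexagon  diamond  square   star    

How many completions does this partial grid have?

Round 1, table 2: eliminating its round and table leaves {diamond}.
Round 3, table 2: eliminating its round and table leaves {hexagon}.
Round 3, table 4: eliminating its round and table leaves {circle}.
Round 4, table 6: eliminating its round and table leaves {square}.
Only one assignment across all blanks avoids any round or table repeat, giving 1 completion.

1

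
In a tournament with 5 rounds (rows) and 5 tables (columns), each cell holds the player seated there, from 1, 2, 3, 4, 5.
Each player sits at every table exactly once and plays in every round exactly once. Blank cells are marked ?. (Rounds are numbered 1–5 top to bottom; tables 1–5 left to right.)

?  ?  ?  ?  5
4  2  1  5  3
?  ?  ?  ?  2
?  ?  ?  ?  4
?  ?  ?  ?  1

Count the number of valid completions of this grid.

56

Round 1, table 1: eliminating its round and table leaves {1, 2, 3}.
Round 1, table 2: eliminating its round and table leaves {1, 3, 4}.
Round 1, table 3: eliminating its round and table leaves {2, 3, 4}.
Round 1, table 4: eliminating its round and table leaves {1, 2, 3, 4}.
Round 3, table 1: eliminating its round and table leaves {1, 3, 5}.
Round 3, table 2: eliminating its round and table leaves {1, 3, 4, 5}.
Round 3, table 3: eliminating its round and table leaves {3, 4, 5}.
Round 3, table 4: eliminating its round and table leaves {1, 3, 4}.
Round 4, table 1: eliminating its round and table leaves {1, 2, 3, 5}.
Round 4, table 2: eliminating its round and table leaves {1, 3, 5}.
Round 4, table 3: eliminating its round and table leaves {2, 3, 5}.
Round 4, table 4: eliminating its round and table leaves {1, 2, 3}.
Round 5, table 1: eliminating its round and table leaves {2, 3, 5}.
Round 5, table 2: eliminating its round and table leaves {3, 4, 5}.
Round 5, table 3: eliminating its round and table leaves {2, 3, 4, 5}.
Round 5, table 4: eliminating its round and table leaves {2, 3, 4}.
Enumerating the assignments across these blanks that avoid any round or table repeat gives 56 completions.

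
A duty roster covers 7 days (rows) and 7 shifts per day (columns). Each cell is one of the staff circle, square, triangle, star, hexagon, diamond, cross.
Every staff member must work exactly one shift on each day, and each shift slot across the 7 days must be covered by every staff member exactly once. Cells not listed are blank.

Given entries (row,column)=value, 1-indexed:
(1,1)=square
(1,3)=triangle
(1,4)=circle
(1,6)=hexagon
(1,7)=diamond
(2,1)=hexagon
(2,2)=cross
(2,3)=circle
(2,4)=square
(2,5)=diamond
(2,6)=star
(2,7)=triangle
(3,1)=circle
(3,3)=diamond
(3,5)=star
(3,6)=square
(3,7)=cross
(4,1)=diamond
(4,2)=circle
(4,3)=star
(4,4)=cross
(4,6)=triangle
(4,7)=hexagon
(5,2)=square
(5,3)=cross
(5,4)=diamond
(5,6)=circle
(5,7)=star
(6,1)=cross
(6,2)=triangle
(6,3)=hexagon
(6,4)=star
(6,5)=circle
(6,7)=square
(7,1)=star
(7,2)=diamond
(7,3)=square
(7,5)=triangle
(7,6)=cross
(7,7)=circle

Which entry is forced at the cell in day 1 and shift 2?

star

Day 1 already has {circle, square, triangle, hexagon, diamond} and shift 2 already has {circle, square, triangle, diamond, cross}, so day 1, shift 2 must be star.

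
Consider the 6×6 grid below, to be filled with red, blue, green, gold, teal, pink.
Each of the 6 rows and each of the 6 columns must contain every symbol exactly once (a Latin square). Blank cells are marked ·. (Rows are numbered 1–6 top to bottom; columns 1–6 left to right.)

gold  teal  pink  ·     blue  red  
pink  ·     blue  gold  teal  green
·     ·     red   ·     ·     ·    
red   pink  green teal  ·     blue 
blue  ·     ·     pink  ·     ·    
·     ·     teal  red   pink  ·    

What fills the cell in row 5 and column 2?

green

Row 1, column 4: row 1 has {red, blue, gold, teal, pink} and column 4 has {red, gold, teal, pink}, leaving only green.
Row 2, column 2: row 2 has {blue, green, gold, teal, pink} and column 2 has {teal, pink}, leaving only red.
Row 3, column 4: row 3 has {red} and column 4 has {red, green, gold, teal, pink}, leaving only blue.
Row 4, column 5: row 4 has {red, blue, green, teal, pink} and column 5 has {blue, teal, pink}, leaving only gold.
Row 3, column 5: row 3 has {red, blue} and column 5 has {blue, gold, teal, pink}, leaving only green.
Row 3, column 1: row 3 has {red, blue, green} and column 1 has {red, blue, gold, pink}, leaving only teal.
Row 3, column 2: row 3 has {red, blue, green, teal} and column 2 has {red, teal, pink}, leaving only gold.
Row 5 already has {blue, pink} and column 2 already has {red, gold, teal, pink}, so row 5, column 2 must be green.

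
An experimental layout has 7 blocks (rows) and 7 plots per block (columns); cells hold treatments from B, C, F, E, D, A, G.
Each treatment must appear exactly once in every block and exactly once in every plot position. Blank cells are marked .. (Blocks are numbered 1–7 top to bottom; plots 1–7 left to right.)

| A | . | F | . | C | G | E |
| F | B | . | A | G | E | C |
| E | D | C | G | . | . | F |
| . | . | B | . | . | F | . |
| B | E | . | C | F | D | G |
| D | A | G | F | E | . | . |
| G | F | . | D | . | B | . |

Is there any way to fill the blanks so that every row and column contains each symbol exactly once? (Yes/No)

Block 1, plot 2: block 1 together with plot 2 already contain {B, C, F, E, D, A, G} — every symbol — so nothing can go there. The grid has no valid completion.

No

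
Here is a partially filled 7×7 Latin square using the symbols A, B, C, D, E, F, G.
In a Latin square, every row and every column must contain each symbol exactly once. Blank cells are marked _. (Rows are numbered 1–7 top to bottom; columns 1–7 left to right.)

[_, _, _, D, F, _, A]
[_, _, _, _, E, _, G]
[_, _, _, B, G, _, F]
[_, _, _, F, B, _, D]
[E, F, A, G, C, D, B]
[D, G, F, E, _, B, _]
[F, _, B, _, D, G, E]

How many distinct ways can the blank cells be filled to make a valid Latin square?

14

Row 1, column 1: eliminating its row and column leaves {B, C, G}.
Row 1, column 2: eliminating its row and column leaves {B, C, E}.
Row 1, column 3: eliminating its row and column leaves {C, E, G}.
Row 1, column 6: eliminating its row and column leaves {C, E}.
Row 2, column 1: eliminating its row and column leaves {A, B, C}.
Row 2, column 2: eliminating its row and column leaves {A, B, C, D}.
Row 2, column 3: eliminating its row and column leaves {C, D}.
Row 2, column 4: eliminating its row and column leaves {A, C}.
Row 2, column 6: eliminating its row and column leaves {A, C, F}.
Row 3, column 1: eliminating its row and column leaves {A, C}.
Row 3, column 2: eliminating its row and column leaves {A, C, D, E}.
Row 3, column 3: eliminating its row and column leaves {C, D, E}.
Row 3, column 6: eliminating its row and column leaves {A, C, E}.
Row 4, column 1: eliminating its row and column leaves {A, C, G}.
Row 4, column 2: eliminating its row and column leaves {A, C, E}.
Row 4, column 3: eliminating its row and column leaves {C, E, G}.
Row 4, column 6: eliminating its row and column leaves {A, C, E}.
Row 6, column 5: eliminating its row and column leaves {A}.
Row 6, column 7: eliminating its row and column leaves {C}.
Row 7, column 2: eliminating its row and column leaves {A, C}.
Row 7, column 4: eliminating its row and column leaves {A, C}.
Enumerating the assignments across these blanks that avoid any row or column repeat gives 14 completions.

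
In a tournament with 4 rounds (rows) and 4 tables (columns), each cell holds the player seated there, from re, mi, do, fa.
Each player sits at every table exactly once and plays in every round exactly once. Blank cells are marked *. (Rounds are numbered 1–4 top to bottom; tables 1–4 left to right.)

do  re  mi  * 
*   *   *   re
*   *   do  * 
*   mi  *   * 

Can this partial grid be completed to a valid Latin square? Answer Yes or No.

No round or table among the givens repeats a symbol, and propagating forced cells runs into no contradiction.
One valid completion exists (for instance, do re mi fa / mi do fa re / re fa do mi / fa mi re do).

Yes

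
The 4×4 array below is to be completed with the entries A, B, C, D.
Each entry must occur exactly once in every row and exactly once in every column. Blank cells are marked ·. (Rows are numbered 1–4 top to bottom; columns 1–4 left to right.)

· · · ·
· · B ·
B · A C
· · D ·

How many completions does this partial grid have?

Row 1, column 1: eliminating its row and column leaves {A, C, D}.
Row 1, column 2: eliminating its row and column leaves {A, B, C, D}.
Row 1, column 3: eliminating its row and column leaves {C}.
Row 1, column 4: eliminating its row and column leaves {A, B, D}.
Row 2, column 1: eliminating its row and column leaves {A, C, D}.
Row 2, column 2: eliminating its row and column leaves {A, C, D}.
Row 2, column 4: eliminating its row and column leaves {A, D}.
Row 3, column 2: eliminating its row and column leaves {D}.
Row 4, column 1: eliminating its row and column leaves {A, C}.
Row 4, column 2: eliminating its row and column leaves {A, B, C}.
Row 4, column 4: eliminating its row and column leaves {A, B}.
Enumerating the assignments across these blanks that avoid any row or column repeat gives 4 completions.

4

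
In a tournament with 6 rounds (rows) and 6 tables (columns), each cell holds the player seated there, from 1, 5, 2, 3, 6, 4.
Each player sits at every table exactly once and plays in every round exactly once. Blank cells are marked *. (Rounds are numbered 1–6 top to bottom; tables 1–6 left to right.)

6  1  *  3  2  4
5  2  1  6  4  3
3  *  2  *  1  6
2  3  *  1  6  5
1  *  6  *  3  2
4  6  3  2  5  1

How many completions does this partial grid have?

2

Round 1, table 3: eliminating its round and table leaves {5}.
Round 3, table 2: eliminating its round and table leaves {5, 4}.
Round 3, table 4: eliminating its round and table leaves {5, 4}.
Round 4, table 3: eliminating its round and table leaves {4}.
Round 5, table 2: eliminating its round and table leaves {5, 4}.
Round 5, table 4: eliminating its round and table leaves {5, 4}.
Enumerating the assignments across these blanks that avoid any round or table repeat gives 2 completions.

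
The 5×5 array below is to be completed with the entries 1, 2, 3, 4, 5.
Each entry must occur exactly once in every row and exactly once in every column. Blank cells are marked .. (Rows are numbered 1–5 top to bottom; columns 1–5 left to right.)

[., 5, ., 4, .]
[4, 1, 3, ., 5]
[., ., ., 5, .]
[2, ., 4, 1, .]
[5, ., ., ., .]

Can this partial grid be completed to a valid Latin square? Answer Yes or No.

No

Row 2, column 4: row 2 has {1, 3, 4, 5} and column 4 has {1, 4, 5}, so it must be 2.
Row 4, column 2: row 4 has {1, 2, 4} and column 2 has {1, 5}, so it must be 3.
Now row 4, column 5: row 4 together with column 5 already contain {1, 2, 3, 4, 5} — every symbol — so nothing can go there. The grid has no valid completion.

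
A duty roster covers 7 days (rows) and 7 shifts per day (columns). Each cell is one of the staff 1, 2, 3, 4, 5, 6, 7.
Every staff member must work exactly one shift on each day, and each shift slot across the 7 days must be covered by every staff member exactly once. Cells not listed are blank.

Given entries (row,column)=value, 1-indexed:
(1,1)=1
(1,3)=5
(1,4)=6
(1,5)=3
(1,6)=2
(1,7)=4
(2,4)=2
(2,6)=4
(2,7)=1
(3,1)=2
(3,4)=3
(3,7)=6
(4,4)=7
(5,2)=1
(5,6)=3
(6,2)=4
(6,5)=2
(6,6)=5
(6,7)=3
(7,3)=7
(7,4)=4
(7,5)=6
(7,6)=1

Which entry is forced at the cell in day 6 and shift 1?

Day 1, shift 2: day 1 has {1, 2, 3, 4, 5, 6} and shift 2 has {1, 4}, leaving only 7.
Day 3, shift 2: day 3 has {2, 3, 6} and shift 2 has {1, 4, 7}, leaving only 5.
Day 3, shift 6: day 3 has {2, 3, 5, 6} and shift 6 has {1, 2, 3, 4, 5}, leaving only 7.
Day 4, shift 6: day 4 has {7} and shift 6 has {1, 2, 3, 4, 5, 7}, leaving only 6.
Day 5, shift 4: day 5 has {1, 3} and shift 4 has {2, 3, 4, 6, 7}, leaving only 5.
Day 6, shift 4: day 6 has {2, 3, 4, 5} and shift 4 has {2, 3, 4, 5, 6, 7}, leaving only 1.
Day 6, shift 3: day 6 has {1, 2, 3, 4, 5} and shift 3 has {5, 7}, leaving only 6.
Day 6 already has {1, 2, 3, 4, 5, 6} and shift 1 already has {1, 2}, so day 6, shift 1 must be 7.

7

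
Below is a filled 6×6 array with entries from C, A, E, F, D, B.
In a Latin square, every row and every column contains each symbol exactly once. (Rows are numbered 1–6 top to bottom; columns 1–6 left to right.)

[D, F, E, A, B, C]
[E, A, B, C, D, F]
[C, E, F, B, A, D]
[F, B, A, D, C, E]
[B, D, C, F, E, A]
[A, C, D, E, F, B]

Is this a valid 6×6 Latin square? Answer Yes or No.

Each row is a permutation of the 6 symbols, and so is each column.

Yes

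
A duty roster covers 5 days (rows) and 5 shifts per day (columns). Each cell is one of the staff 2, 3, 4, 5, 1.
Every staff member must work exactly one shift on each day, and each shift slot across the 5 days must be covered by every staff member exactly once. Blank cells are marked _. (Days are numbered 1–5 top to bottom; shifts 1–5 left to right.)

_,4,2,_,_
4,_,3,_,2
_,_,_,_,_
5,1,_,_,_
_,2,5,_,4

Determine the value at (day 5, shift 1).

1

Day 2, shift 2: day 2 has {2, 3, 4} and shift 2 has {2, 4, 1}, leaving only 5.
Day 2, shift 4: day 2 has {2, 3, 4, 5} and shift 4 has {}, leaving only 1.
Day 3, shift 2: day 3 has {} and shift 2 has {2, 4, 5, 1}, leaving only 3.
Day 4, shift 3: day 4 has {5, 1} and shift 3 has {2, 3, 5}, leaving only 4.
Day 3, shift 3: day 3 has {3} and shift 3 has {2, 3, 4, 5}, leaving only 1.
Day 3, shift 1: day 3 has {3, 1} and shift 1 has {4, 5}, leaving only 2.
Day 3, shift 5: day 3 has {2, 3, 1} and shift 5 has {2, 4}, leaving only 5.
Day 3, shift 4: day 3 has {2, 3, 5, 1} and shift 4 has {1}, leaving only 4.
Day 4, shift 5: day 4 has {4, 5, 1} and shift 5 has {2, 4, 5}, leaving only 3.
Day 1, shift 5: day 1 has {2, 4} and shift 5 has {2, 3, 4, 5}, leaving only 1.
Day 1, shift 1: day 1 has {2, 4, 1} and shift 1 has {2, 4, 5}, leaving only 3.
Day 5 already has {2, 4, 5} and shift 1 already has {2, 3, 4, 5}, so day 5, shift 1 must be 1.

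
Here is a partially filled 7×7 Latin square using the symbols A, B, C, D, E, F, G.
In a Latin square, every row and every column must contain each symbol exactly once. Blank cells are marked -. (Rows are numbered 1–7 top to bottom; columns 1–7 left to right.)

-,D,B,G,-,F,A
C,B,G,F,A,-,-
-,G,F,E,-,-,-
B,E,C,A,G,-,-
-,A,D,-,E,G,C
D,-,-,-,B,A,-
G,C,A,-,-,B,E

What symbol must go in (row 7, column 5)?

Row 1, column 1: row 1 has {A, B, D, F, G} and column 1 has {B, C, D, G}, leaving only E.
Row 1, column 5: row 1 has {A, B, D, E, F, G} and column 5 has {A, B, E, G}, leaving only C.
Row 2, column 7: row 2 has {A, B, C, F, G} and column 7 has {A, C, E}, leaving only D.
Row 2, column 6: row 2 has {A, B, C, D, F, G} and column 6 has {A, B, F, G}, leaving only E.
Row 3, column 1: row 3 has {E, F, G} and column 1 has {B, C, D, E, G}, leaving only A.
Row 3, column 5: row 3 has {A, E, F, G} and column 5 has {A, B, C, E, G}, leaving only D.
Row 7 already has {A, B, C, E, G} and column 5 already has {A, B, C, D, E, G}, so row 7, column 5 must be F.

F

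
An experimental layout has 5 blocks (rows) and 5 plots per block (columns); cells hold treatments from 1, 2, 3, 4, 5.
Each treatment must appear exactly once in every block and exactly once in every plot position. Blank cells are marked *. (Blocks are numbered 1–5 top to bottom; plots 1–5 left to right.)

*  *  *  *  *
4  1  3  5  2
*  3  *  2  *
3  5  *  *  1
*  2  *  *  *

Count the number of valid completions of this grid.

3

Block 1, plot 1: eliminating its block and plot leaves {1, 2, 5}.
Block 1, plot 2: eliminating its block and plot leaves {4}.
Block 1, plot 3: eliminating its block and plot leaves {1, 2, 4, 5}.
Block 1, plot 4: eliminating its block and plot leaves {1, 3, 4}.
Block 1, plot 5: eliminating its block and plot leaves {3, 4, 5}.
Block 3, plot 1: eliminating its block and plot leaves {1, 5}.
Block 3, plot 3: eliminating its block and plot leaves {1, 4, 5}.
Block 3, plot 5: eliminating its block and plot leaves {4, 5}.
Block 4, plot 3: eliminating its block and plot leaves {2, 4}.
Block 4, plot 4: eliminating its block and plot leaves {4}.
Block 5, plot 1: eliminating its block and plot leaves {1, 5}.
Block 5, plot 3: eliminating its block and plot leaves {1, 4, 5}.
Block 5, plot 4: eliminating its block and plot leaves {1, 3, 4}.
Block 5, plot 5: eliminating its block and plot leaves {3, 4, 5}.
Enumerating the assignments across these blanks that avoid any block or plot repeat gives 3 completions.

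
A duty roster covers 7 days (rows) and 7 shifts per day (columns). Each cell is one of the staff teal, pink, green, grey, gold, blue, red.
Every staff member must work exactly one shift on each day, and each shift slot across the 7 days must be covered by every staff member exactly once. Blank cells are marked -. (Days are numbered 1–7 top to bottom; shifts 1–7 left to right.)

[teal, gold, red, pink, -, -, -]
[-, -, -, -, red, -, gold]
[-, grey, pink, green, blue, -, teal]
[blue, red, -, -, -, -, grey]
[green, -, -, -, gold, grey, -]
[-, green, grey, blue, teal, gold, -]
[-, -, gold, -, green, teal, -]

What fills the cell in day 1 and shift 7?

green

Day 1, shift 5: day 1 has {teal, pink, gold, red} and shift 5 has {teal, green, gold, blue, red}, leaving only grey.
Day 3, shift 6: day 3 has {teal, pink, green, grey, blue} and shift 6 has {teal, grey, gold}, leaving only red.
Day 3, shift 1: day 3 has {teal, pink, green, grey, blue, red} and shift 1 has {teal, green, blue}, leaving only gold.
Day 4, shift 5: day 4 has {grey, blue, red} and shift 5 has {teal, green, grey, gold, blue, red}, leaving only pink.
Day 4, shift 6: day 4 has {pink, grey, blue, red} and shift 6 has {teal, grey, gold, red}, leaving only green.
Day 1, shift 6: day 1 has {teal, pink, grey, gold, red} and shift 6 has {teal, green, grey, gold, red}, leaving only blue.
Day 1 already has {teal, pink, grey, gold, blue, red} and shift 7 already has {teal, grey, gold}, so day 1, shift 7 must be green.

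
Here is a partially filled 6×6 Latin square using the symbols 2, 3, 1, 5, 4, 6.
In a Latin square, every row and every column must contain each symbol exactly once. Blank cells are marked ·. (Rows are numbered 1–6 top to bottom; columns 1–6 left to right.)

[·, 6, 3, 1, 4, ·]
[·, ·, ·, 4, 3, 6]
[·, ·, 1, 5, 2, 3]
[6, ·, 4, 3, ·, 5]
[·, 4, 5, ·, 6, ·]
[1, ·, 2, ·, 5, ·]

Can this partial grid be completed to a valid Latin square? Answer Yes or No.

No

Row 2, column 3: row 2 together with column 3 already contain {2, 3, 1, 5, 4, 6} — every symbol — so nothing can go there. The grid has no valid completion.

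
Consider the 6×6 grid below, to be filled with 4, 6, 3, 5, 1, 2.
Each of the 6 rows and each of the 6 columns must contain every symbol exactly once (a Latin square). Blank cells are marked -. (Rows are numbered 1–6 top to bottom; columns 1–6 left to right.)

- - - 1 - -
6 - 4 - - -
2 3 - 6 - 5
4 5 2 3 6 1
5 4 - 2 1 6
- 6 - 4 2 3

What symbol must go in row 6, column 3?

5

Row 1, column 1: row 1 has {1} and column 1 has {4, 6, 5, 2}, leaving only 3.
Row 1, column 2: row 1 has {3, 1} and column 2 has {4, 6, 3, 5}, leaving only 2.
Row 1, column 6: row 1 has {3, 1, 2} and column 6 has {6, 3, 5, 1}, leaving only 4.
Row 1, column 5: row 1 has {4, 3, 1, 2} and column 5 has {6, 1, 2}, leaving only 5.
Row 1, column 3: row 1 has {4, 3, 5, 1, 2} and column 3 has {4, 2}, leaving only 6.
Row 2, column 2: row 2 has {4, 6} and column 2 has {4, 6, 3, 5, 2}, leaving only 1.
Row 2, column 4: row 2 has {4, 6, 1} and column 4 has {4, 6, 3, 1, 2}, leaving only 5.
Row 2, column 5: row 2 has {4, 6, 5, 1} and column 5 has {6, 5, 1, 2}, leaving only 3.
Row 2, column 6: row 2 has {4, 6, 3, 5, 1} and column 6 has {4, 6, 3, 5, 1}, leaving only 2.
Row 3, column 3: row 3 has {6, 3, 5, 2} and column 3 has {4, 6, 2}, leaving only 1.
Row 6 already has {4, 6, 3, 2} and column 3 already has {4, 6, 1, 2}, so row 6, column 3 must be 5.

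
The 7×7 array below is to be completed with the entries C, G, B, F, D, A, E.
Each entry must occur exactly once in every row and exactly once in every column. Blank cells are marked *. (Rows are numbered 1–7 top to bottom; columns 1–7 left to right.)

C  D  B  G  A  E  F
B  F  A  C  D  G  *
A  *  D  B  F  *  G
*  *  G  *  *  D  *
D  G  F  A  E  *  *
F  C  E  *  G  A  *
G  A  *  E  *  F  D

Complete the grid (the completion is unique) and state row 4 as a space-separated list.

Row 4, column 1: row 4 has {G, D} and column 1 has {C, G, B, F, D, A}, leaving only E.
Row 4, column 2: row 4 has {G, D, E} and column 2 has {C, G, F, D, A}, leaving only B.
Row 4, column 4: row 4 has {G, B, D, E} and column 4 has {C, G, B, A, E}, leaving only F.
Row 4, column 5: row 4 has {G, B, F, D, E} and column 5 has {G, F, D, A, E}, leaving only C.
Row 4, column 7: row 4 has {C, G, B, F, D, E} and column 7 has {G, F, D}, leaving only A.
So row 4 reads: E B G F C D A.

E B G F C D A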